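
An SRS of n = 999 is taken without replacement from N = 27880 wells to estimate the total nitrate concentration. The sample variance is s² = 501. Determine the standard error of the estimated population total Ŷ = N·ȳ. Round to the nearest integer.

Var(Ŷ) = N²·Var(ȳ) = N²·(1 − n/N)·s²/n.
f = 999/27880 = 0.03583214; Var(ȳ) = 0.96416786·501/999 = 0.48353163.
Var(Ŷ) = 27880² · 0.48353163 = 3.7584643 × 10^8.
SE(Ŷ) = √(3.7584643 × 10^8) = 19387.

19387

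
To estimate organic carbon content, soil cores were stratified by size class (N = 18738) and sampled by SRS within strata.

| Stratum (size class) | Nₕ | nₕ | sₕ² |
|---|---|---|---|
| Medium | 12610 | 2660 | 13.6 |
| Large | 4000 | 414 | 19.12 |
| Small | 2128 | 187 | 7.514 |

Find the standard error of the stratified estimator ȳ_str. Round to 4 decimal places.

0.0647

Var(ȳ_str) = Σₕ Wₕ²(1 − fₕ)sₕ²/nₕ with Wₕ = Nₕ/N, N = 18738.
Medium: Wₕ = 0.67296403; term = 0.67296403²·(1 − 0.21094370)·13.6/2660 = 0.0018270438.
Large: Wₕ = 0.21346995; term = 0.21346995²·(1 − 0.10350000)·19.12/414 = 0.0018867369.
Small: Wₕ = 0.11356602; term = 0.11356602²·(1 − 0.08787594)·7.514/187 = 4.726942 × 10^-4.
Sum = 0.0041864749.
SE = √(0.0041864749) = 0.0647.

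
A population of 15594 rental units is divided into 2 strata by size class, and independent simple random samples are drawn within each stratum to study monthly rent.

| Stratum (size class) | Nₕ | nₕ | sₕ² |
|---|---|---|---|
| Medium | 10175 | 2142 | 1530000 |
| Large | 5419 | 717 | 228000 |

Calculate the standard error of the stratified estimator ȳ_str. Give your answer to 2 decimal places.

Var(ȳ_str) = Σₕ Wₕ²(1 − fₕ)sₕ²/nₕ with Wₕ = Nₕ/N, N = 15594.
Medium: Wₕ = 0.65249455; term = 0.65249455²·(1 − 0.21051597)·1530000/2142 = 240.08725.
Large: Wₕ = 0.34750545; term = 0.34750545²·(1 − 0.13231223)·228000/717 = 33.319802.
Sum = 273.40705.
SE = √(273.40705) = 16.54.

16.54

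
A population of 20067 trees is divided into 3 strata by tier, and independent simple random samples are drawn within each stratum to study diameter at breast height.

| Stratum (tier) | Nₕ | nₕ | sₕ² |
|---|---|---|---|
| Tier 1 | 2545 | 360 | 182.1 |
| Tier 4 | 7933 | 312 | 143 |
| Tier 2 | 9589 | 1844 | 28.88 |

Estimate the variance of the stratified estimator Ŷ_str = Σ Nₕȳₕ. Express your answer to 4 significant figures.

Var(Ŷ_str) = Σₕ Nₕ²(1 − fₕ)sₕ²/nₕ.
Tier 1: 2545²·(1 − 360/2545)·182.1/360 = 2.8128506 × 10^6.
Tier 4: 7933²·(1 − 312/7933)·143/312 = 2.7709638 × 10^7.
Tier 2: 9589²·(1 − 1844/9589)·28.88/1844 = 1.1631374 × 10^6.
Sum = 3.1685626 × 10^7.

3.169 × 10^7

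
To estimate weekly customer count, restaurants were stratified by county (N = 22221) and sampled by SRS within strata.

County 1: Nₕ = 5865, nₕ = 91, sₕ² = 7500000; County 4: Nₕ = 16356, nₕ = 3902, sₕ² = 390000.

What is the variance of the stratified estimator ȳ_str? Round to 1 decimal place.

Var(ȳ_str) = Σₕ Wₕ²(1 − fₕ)sₕ²/nₕ with Wₕ = Nₕ/N, N = 22221.
County 1: Wₕ = 0.26393952; term = 0.26393952²·(1 − 0.01551577)·7500000/91 = 5652.4596.
County 4: Wₕ = 0.73606048; term = 0.73606048²·(1 − 0.23856689)·390000/3902 = 41.232162.
Sum = 5693.6918.

5693.7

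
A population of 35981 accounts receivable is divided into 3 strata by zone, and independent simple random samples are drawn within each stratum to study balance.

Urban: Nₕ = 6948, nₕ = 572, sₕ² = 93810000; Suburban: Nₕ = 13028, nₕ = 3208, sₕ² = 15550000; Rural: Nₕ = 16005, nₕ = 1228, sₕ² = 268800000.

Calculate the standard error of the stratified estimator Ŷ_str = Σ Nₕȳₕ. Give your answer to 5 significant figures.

Var(Ŷ_str) = Σₕ Nₕ²(1 − fₕ)sₕ²/nₕ.
Urban: 6948²·(1 − 572/6948)·93810000/572 = 7.2654284 × 10^12.
Suburban: 13028²·(1 − 3208/13028)·15550000/3208 = 6.2013361 × 10^11.
Rural: 16005²·(1 − 1228/16005)·268800000/1228 = 5.1769366 × 10^13.
Sum = 5.9654928 × 10^13.
SE = √(5.9654928 × 10^13) = 7.7237 × 10^6.

7.7237 × 10^6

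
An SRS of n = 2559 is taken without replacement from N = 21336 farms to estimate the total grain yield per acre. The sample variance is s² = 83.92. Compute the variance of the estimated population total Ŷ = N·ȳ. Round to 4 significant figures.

Var(Ŷ) = N²·Var(ȳ) = N²·(1 − n/N)·s²/n.
f = 2559/21336 = 0.11993813; Var(ȳ) = 0.88006187·83.92/2559 = 0.028860802.
Var(Ŷ) = 21336² · 0.028860802 = 1.3138156 × 10^7.

1.314 × 10^7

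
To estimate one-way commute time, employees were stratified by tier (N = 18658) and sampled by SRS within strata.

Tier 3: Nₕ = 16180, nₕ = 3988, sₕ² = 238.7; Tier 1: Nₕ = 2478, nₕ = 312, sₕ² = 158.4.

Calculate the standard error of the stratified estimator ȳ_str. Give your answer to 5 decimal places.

0.20432

Var(ȳ_str) = Σₕ Wₕ²(1 − fₕ)sₕ²/nₕ with Wₕ = Nₕ/N, N = 18658.
Tier 3: Wₕ = 0.86718834; term = 0.86718834²·(1 − 0.24647713)·238.7/3988 = 0.033917245.
Tier 1: Wₕ = 0.13281166; term = 0.13281166²·(1 − 0.12590799)·158.4/312 = 0.0078276277.
Sum = 0.041744873.
SE = √(0.041744873) = 0.20432.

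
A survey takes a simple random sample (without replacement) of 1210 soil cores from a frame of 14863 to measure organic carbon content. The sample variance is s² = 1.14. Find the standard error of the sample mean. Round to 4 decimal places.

Under SRS without replacement, Var(ȳ) = (1 − f)·s²/n with f = n/N = 1210/14863 = 0.08141021.
Var(ȳ) = (1 − 0.08141021)·1.14/1210 = 0.91858979·9.4214876 × 10^-4 = 8.6544823 × 10^-4.
SE(ȳ) = √(8.6544823 × 10^-4) = 0.0294.

0.0294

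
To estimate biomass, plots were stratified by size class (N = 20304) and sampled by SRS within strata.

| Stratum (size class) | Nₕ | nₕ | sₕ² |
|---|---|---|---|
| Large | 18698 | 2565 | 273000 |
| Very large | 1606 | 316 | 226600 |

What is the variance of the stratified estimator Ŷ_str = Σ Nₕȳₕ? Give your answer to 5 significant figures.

Var(Ŷ_str) = Σₕ Nₕ²(1 − fₕ)sₕ²/nₕ.
Large: 18698²·(1 − 2565/18698)·273000/2565 = 3.2105953 × 10^10.
Very large: 1606²·(1 − 316/1606)·226600/316 = 1.4856212 × 10^9.
Sum = 3.3591574 × 10^10.

3.3592 × 10^10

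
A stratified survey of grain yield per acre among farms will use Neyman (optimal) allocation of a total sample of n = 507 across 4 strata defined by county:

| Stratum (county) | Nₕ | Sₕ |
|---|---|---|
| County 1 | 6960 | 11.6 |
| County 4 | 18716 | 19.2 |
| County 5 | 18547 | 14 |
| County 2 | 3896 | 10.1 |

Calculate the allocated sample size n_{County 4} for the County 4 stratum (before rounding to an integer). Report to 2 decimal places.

Neyman allocation: nₕ = n·NₕSₕ / Σⱼ NⱼSⱼ.
Σ NⱼSⱼ = 6960·11.6 + 18716·19.2 + 18547·14 + 3896·10.1 = 739090.8.
n_{County 4} = 507·18716·19.2 / 739090.8 = 246.50.

246.50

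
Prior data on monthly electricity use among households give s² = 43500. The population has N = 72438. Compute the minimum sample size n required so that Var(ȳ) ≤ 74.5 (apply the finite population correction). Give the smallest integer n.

Without fpc, n₀ = s²/D = 43500/74.5 = 583.8926.
With fpc, (1 − n/N)·s²/n ≤ D requires n ≥ n₀/(1 + n₀/N) = 583.8926/(1 + 583.8926/72438) = 579.2237.
Rounding up, n = 580.

580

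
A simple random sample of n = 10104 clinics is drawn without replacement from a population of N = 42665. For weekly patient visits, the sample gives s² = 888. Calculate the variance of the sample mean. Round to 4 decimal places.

0.0671

Under SRS without replacement, Var(ȳ) = (1 − f)·s²/n with f = n/N = 10104/42665 = 0.23682175.
Var(ȳ) = (1 − 0.23682175)·888/10104 = 0.76317825·0.087885986 = 0.067072673.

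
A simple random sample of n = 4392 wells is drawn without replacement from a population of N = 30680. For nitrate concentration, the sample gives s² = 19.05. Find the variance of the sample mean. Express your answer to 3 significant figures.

Under SRS without replacement, Var(ȳ) = (1 − f)·s²/n with f = n/N = 4392/30680 = 0.14315515.
Var(ȳ) = (1 − 0.14315515)·19.05/4392 = 0.85684485·0.0043374317 = 0.003716506.

0.00372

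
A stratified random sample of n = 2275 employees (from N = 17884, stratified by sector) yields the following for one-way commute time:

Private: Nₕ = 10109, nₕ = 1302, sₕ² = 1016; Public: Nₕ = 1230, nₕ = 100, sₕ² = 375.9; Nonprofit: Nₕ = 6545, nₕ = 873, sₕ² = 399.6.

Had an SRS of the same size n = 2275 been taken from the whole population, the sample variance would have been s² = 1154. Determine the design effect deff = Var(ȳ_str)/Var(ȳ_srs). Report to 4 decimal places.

0.6475

Var(ȳ_str) = Σ Wₕ²(1−fₕ)sₕ²/nₕ with Wₕ = Nₕ/17884:
  Private: (10109/17884)²·(1−1302/10109)·1016/1302 = 0.21721489
  Public: (1230/17884)²·(1−100/1230)·375.9/100 = 0.016335279
  Nonprofit: (6545/17884)²·(1−873/6545)·399.6/873 = 0.053128528
  → Var(ȳ_str) = 0.2866787.
Var(ȳ_srs) = (1 − 2275/17884)·1154/2275 = 0.4427258.
deff = 0.2866787 / 0.4427258 = 0.6475.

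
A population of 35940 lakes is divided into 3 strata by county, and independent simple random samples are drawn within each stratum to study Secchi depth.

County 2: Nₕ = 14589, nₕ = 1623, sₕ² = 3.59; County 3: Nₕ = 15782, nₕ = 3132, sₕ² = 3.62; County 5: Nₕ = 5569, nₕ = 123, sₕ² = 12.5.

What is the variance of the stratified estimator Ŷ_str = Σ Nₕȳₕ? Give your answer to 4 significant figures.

Var(Ŷ_str) = Σₕ Nₕ²(1 − fₕ)sₕ²/nₕ.
County 2: 14589²·(1 − 1623/14589)·3.59/1623 = 418415.22.
County 3: 15782²·(1 − 3132/15782)·3.62/3132 = 230748.76.
County 5: 5569²·(1 − 123/5569)·12.5/123 = 3.0821925 × 10^6.
Sum = 3.7313565 × 10^6.

3.731 × 10^6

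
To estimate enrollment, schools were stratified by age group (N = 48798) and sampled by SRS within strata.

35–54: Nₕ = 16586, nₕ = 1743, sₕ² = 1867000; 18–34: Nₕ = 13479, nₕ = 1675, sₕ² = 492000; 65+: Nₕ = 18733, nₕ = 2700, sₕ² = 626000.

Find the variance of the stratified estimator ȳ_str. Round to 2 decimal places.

Var(ȳ_str) = Σₕ Wₕ²(1 − fₕ)sₕ²/nₕ with Wₕ = Nₕ/N, N = 48798.
35–54: Wₕ = 0.33989098; term = 0.33989098²·(1 − 0.10508863)·1867000/1743 = 110.74044.
18–34: Wₕ = 0.27622034; term = 0.27622034²·(1 − 0.12426738)·492000/1675 = 19.62606.
65+: Wₕ = 0.38388868; term = 0.38388868²·(1 − 0.14413068)·626000/2700 = 29.243453.
Sum = 159.60995.

159.61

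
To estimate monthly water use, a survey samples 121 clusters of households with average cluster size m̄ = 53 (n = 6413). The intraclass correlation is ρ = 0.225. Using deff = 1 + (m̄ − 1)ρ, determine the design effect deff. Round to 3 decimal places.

deff = 1 + (53 − 1)·0.225 = 1 + 11.7 = 12.7.

12.700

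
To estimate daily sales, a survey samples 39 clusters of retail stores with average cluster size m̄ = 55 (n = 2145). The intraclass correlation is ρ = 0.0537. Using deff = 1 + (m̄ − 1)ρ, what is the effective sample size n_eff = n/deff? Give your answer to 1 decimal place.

550.0

deff = 1 + (55 − 1)·0.0537 = 1 + 2.8998 = 3.8998.
n_eff = 2145 / 3.8998 = 550.0.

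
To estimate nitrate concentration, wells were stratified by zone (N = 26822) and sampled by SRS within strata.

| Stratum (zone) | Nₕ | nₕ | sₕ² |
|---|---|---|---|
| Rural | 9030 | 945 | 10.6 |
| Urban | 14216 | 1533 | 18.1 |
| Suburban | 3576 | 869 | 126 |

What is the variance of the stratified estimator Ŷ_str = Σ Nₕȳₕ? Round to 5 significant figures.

4.3513 × 10^6

Var(Ŷ_str) = Σₕ Nₕ²(1 − fₕ)sₕ²/nₕ.
Rural: 9030²·(1 − 945/9030)·10.6/945 = 818920.67.
Urban: 14216²·(1 − 1533/14216)·18.1/1533 = 2.1288047 × 10^6.
Suburban: 3576²·(1 − 869/3576)·126/869 = 1.4035779 × 10^6.
Sum = 4.3513033 × 10^6.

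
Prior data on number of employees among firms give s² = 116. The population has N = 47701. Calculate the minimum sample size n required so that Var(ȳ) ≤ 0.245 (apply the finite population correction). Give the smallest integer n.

Without fpc, n₀ = s²/D = 116/0.245 = 473.4694.
With fpc, (1 − n/N)·s²/n ≤ D requires n ≥ n₀/(1 + n₀/N) = 473.4694/(1 + 473.4694/47701) = 468.8160.
Rounding up, n = 469.

469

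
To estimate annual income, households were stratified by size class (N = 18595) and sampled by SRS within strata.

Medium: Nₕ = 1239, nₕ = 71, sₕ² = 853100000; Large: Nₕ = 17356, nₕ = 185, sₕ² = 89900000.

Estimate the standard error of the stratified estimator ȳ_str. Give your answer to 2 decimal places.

684.92

Var(ȳ_str) = Σₕ Wₕ²(1 − fₕ)sₕ²/nₕ with Wₕ = Nₕ/N, N = 18595.
Medium: Wₕ = 0.06663081; term = 0.06663081²·(1 − 0.05730428)·853100000/71 = 50287.886.
Large: Wₕ = 0.93336919; term = 0.93336919²·(1 − 0.01065914)·89900000/185 = 418832.94.
Sum = 469120.83.
SE = √(469120.83) = 684.92.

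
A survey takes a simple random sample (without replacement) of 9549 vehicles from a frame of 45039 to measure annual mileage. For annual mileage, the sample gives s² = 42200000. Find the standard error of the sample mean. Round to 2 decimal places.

59.01

Under SRS without replacement, Var(ȳ) = (1 − f)·s²/n with f = n/N = 9549/45039 = 0.21201625.
Var(ȳ) = (1 − 0.21201625)·42200000/9549 = 0.78798375·4419.3109 = 3482.3452.
SE(ȳ) = √(3482.3452) = 59.01.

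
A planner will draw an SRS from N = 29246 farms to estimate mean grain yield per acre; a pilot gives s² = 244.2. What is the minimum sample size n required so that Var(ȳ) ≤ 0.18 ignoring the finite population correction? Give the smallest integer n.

1357

Without fpc, n₀ = s²/D = 244.2/0.18 = 1356.6667.
Rounding up, n = 1357.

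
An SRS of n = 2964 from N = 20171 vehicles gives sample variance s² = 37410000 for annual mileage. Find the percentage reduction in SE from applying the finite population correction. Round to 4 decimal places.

7.6389

f = n/N = 2964/20171 = 0.14694363.
SE_no-fpc = √(s²/n) = 112.34526; SE_fpc = √((1−f)s²/n) = 103.76326.
Ratio = √(1−f) = 0.92361051. Reduction = 100·(1 − 0.92361051) = 7.6389%.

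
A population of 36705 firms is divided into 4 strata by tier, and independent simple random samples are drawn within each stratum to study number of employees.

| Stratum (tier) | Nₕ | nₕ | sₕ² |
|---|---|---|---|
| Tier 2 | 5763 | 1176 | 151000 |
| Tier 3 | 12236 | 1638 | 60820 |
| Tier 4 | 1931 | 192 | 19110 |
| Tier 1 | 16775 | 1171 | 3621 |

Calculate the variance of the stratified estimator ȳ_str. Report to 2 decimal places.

6.94

Var(ȳ_str) = Σₕ Wₕ²(1 − fₕ)sₕ²/nₕ with Wₕ = Nₕ/N, N = 36705.
Tier 2: Wₕ = 0.15700858; term = 0.15700858²·(1 − 0.20406039)·151000/1176 = 2.5193965.
Tier 3: Wₕ = 0.33336058; term = 0.33336058²·(1 − 0.13386728)·60820/1638 = 3.5739251.
Tier 4: Wₕ = 0.05260864; term = 0.05260864²·(1 − 0.09943035)·19110/192 = 0.24807949.
Tier 1: Wₕ = 0.45702220; term = 0.45702220²·(1 − 0.06980626)·3621/1171 = 0.60078578.
Sum = 6.9421869.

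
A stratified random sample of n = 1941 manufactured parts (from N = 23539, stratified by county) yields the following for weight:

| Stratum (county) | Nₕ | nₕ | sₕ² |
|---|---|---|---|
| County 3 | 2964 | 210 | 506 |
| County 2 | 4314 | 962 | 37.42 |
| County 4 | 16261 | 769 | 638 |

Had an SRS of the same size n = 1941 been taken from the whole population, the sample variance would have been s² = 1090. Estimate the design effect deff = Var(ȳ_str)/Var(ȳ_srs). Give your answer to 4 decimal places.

Var(ȳ_str) = Σ Wₕ²(1−fₕ)sₕ²/nₕ with Wₕ = Nₕ/23539:
  County 3: (2964/23539)²·(1−210/2964)·506/210 = 0.035497465
  County 2: (4314/23539)²·(1−962/4314)·37.42/962 = 0.0010151655
  County 4: (16261/23539)²·(1−769/16261)·638/769 = 0.37720119
  → Var(ȳ_str) = 0.41371382.
Var(ȳ_srs) = (1 − 1941/23539)·1090/1941 = 0.51526007.
deff = 0.41371382 / 0.51526007 = 0.8029.

0.8029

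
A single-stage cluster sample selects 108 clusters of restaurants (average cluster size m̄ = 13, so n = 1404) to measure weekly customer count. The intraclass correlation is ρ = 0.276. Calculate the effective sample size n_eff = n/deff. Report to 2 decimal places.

deff = 1 + (13 − 1)·0.276 = 1 + 3.312 = 4.312.
n_eff = 1404 / 4.312 = 325.60.

325.60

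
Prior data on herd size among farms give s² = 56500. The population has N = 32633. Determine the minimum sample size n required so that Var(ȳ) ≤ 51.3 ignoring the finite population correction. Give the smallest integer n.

1102

Without fpc, n₀ = s²/D = 56500/51.3 = 1101.3645.
Rounding up, n = 1102.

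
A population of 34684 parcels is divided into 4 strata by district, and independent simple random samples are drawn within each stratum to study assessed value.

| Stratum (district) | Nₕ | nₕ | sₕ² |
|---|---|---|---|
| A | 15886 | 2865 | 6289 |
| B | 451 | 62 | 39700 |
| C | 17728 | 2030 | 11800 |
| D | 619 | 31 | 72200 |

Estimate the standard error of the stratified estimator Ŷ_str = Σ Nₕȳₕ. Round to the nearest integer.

55062

Var(Ŷ_str) = Σₕ Nₕ²(1 − fₕ)sₕ²/nₕ.
A: 15886²·(1 − 2865/15886)·6289/2865 = 4.5406274 × 10^8.
B: 451²·(1 − 62/451)·39700/62 = 1.1233755 × 10^8.
C: 17728²·(1 − 2030/17728)·11800/2030 = 1.6176704 × 10^9.
D: 619²·(1 − 31/619)·72200/31 = 8.4770253 × 10^8.
Sum = 3.0317732 × 10^9.
SE = √(3.0317732 × 10^9) = 55062.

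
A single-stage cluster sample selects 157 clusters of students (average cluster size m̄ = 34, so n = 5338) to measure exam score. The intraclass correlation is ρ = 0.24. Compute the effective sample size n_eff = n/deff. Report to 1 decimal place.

598.4

deff = 1 + (34 − 1)·0.24 = 1 + 7.92 = 8.92.
n_eff = 5338 / 8.92 = 598.4.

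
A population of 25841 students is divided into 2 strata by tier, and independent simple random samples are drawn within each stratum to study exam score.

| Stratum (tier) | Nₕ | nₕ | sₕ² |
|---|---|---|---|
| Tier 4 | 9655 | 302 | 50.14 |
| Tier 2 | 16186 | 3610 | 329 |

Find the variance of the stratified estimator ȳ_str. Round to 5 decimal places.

0.05023

Var(ȳ_str) = Σₕ Wₕ²(1 − fₕ)sₕ²/nₕ with Wₕ = Nₕ/N, N = 25841.
Tier 4: Wₕ = 0.37363105; term = 0.37363105²·(1 − 0.03127913)·50.14/302 = 0.022452358.
Tier 2: Wₕ = 0.62636895; term = 0.62636895²·(1 − 0.22303225)·329/3610 = 0.027781272.
Sum = 0.05023363.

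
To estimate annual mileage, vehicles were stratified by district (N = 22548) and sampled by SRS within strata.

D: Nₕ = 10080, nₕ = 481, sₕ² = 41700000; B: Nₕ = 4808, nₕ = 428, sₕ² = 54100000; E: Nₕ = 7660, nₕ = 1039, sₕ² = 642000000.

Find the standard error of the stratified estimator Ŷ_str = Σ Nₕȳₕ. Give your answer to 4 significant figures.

Var(Ŷ_str) = Σₕ Nₕ²(1 − fₕ)sₕ²/nₕ.
D: 10080²·(1 − 481/10080)·41700000/481 = 8.3883685 × 10^12.
B: 4808²·(1 − 428/4808)·54100000/428 = 2.661902 × 10^12.
E: 7660²·(1 − 1039/7660)·642000000/1039 = 3.1338041 × 10^13.
Sum = 4.2388312 × 10^13.
SE = √(4.2388312 × 10^13) = 6.511 × 10^6.

6.511 × 10^6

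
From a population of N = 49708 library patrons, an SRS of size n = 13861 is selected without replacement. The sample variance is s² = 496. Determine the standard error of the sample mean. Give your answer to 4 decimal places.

0.1606

Under SRS without replacement, Var(ȳ) = (1 − f)·s²/n with f = n/N = 13861/49708 = 0.27884848.
Var(ȳ) = (1 − 0.27884848)·496/13861 = 0.72115152·0.035783854 = 0.025805581.
SE(ȳ) = √(0.025805581) = 0.1606.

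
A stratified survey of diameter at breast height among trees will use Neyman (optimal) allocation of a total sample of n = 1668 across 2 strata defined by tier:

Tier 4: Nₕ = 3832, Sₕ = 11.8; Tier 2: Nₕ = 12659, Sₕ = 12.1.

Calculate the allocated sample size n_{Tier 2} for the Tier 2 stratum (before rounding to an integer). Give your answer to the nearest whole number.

1288

Neyman allocation: nₕ = n·NₕSₕ / Σⱼ NⱼSⱼ.
Σ NⱼSⱼ = 3832·11.8 + 12659·12.1 = 198391.5.
n_{Tier 2} = 1668·12659·12.1 / 198391.5 = 1288.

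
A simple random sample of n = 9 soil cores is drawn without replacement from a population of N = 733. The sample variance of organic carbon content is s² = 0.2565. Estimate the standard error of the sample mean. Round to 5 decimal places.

Under SRS without replacement, Var(ȳ) = (1 − f)·s²/n with f = n/N = 9/733 = 0.01227831.
Var(ȳ) = (1 − 0.01227831)·0.2565/9 = 0.98772169·0.0285 = 0.028150068.
SE(ȳ) = √(0.028150068) = 0.16778.

0.16778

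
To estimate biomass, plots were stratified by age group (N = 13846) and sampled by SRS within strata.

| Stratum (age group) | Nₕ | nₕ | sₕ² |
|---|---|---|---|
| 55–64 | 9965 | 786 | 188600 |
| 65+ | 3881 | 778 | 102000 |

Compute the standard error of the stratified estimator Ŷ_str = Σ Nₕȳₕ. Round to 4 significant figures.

Var(Ŷ_str) = Σₕ Nₕ²(1 − fₕ)sₕ²/nₕ.
55–64: 9965²·(1 − 786/9965)·188600/786 = 2.1947842 × 10^10.
65+: 3881²·(1 − 778/3881)·102000/778 = 1.5788686 × 10^9.
Sum = 2.3526711 × 10^10.
SE = √(2.3526711 × 10^10) = 153400.

153400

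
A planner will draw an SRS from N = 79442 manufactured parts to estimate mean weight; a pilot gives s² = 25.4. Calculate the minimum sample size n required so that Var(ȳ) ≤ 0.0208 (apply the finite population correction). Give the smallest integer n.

1203

Without fpc, n₀ = s²/D = 25.4/0.0208 = 1221.1538.
With fpc, (1 − n/N)·s²/n ≤ D requires n ≥ n₀/(1 + n₀/N) = 1221.1538/(1 + 1221.1538/79442) = 1202.6668.
Rounding up, n = 1203.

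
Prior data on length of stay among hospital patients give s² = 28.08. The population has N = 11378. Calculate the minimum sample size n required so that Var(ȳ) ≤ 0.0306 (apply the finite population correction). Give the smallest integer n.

850

Without fpc, n₀ = s²/D = 28.08/0.0306 = 917.6471.
With fpc, (1 − n/N)·s²/n ≤ D requires n ≥ n₀/(1 + n₀/N) = 917.6471/(1 + 917.6471/11378) = 849.1614.
Rounding up, n = 850.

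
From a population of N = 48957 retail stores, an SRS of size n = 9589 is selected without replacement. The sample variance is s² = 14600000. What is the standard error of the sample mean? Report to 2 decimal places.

Under SRS without replacement, Var(ȳ) = (1 − f)·s²/n with f = n/N = 9589/48957 = 0.19586576.
Var(ȳ) = (1 − 0.19586576)·14600000/9589 = 0.80413424·1522.578 = 1224.3571.
SE(ȳ) = √(1224.3571) = 34.99.

34.99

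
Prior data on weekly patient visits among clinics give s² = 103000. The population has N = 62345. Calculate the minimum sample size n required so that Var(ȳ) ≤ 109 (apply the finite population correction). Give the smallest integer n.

931

Without fpc, n₀ = s²/D = 103000/109 = 944.9541.
With fpc, (1 − n/N)·s²/n ≤ D requires n ≥ n₀/(1 + n₀/N) = 944.9541/(1 + 944.9541/62345) = 930.8454.
Rounding up, n = 931.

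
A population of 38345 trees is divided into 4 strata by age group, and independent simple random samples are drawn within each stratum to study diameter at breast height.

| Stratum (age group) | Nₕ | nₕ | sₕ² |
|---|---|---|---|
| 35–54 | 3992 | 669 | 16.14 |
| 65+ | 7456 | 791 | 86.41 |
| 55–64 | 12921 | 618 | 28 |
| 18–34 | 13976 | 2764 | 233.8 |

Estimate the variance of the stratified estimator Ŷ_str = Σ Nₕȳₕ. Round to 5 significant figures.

2.6206 × 10^7

Var(Ŷ_str) = Σₕ Nₕ²(1 − fₕ)sₕ²/nₕ.
35–54: 3992²·(1 − 669/3992)·16.14/669 = 320035.6.
65+: 7456²·(1 − 791/7456)·86.41/791 = 5.4286717 × 10^6.
55–64: 12921²·(1 − 618/12921)·28/618 = 7.2023912 × 10^6.
18–34: 13976²·(1 − 2764/13976)·233.8/2764 = 1.3254778 × 10^7.
Sum = 2.6205877 × 10^7.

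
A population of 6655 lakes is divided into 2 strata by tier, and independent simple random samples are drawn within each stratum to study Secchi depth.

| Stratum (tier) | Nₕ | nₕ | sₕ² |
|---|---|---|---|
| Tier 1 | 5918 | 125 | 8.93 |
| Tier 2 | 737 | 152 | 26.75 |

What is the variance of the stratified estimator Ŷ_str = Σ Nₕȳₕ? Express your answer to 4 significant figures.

2.525 × 10^6

Var(Ŷ_str) = Σₕ Nₕ²(1 − fₕ)sₕ²/nₕ.
Tier 1: 5918²·(1 − 125/5918)·8.93/125 = 2.4491757 × 10^6.
Tier 2: 737²·(1 − 152/737)·26.75/152 = 75875.847.
Sum = 2.5250515 × 10^6.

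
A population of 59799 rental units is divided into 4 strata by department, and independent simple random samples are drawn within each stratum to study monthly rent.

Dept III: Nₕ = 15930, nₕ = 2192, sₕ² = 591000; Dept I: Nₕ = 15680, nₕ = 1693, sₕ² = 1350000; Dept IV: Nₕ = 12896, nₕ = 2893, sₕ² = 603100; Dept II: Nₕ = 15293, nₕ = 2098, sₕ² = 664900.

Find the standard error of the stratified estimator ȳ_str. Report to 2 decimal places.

9.53

Var(ȳ_str) = Σₕ Wₕ²(1 − fₕ)sₕ²/nₕ with Wₕ = Nₕ/N, N = 59799.
Dept III: Wₕ = 0.26639241; term = 0.26639241²·(1 − 0.13760201)·591000/2192 = 16.500548.
Dept I: Wₕ = 0.26221174; term = 0.26221174²·(1 − 0.10797194)·1350000/1693 = 48.905714.
Dept IV: Wₕ = 0.21565578; term = 0.21565578²·(1 − 0.22433313)·603100/2893 = 7.5203551.
Dept II: Wₕ = 0.25574006; term = 0.25574006²·(1 − 0.13718695)·664900/2098 = 17.884018.
Sum = 90.810635.
SE = √(90.810635) = 9.53.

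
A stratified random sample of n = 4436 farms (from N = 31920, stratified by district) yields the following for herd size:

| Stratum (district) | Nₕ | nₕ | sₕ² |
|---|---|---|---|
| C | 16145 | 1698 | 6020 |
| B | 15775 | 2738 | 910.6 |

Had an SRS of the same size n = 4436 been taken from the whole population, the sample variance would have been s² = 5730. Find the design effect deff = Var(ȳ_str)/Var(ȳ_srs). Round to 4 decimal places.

Var(ȳ_str) = Σ Wₕ²(1−fₕ)sₕ²/nₕ with Wₕ = Nₕ/31920:
  C: (16145/31920)²·(1−1698/16145)·6020/1698 = 0.81161257
  B: (15775/31920)²·(1−2738/15775)·910.6/2738 = 0.067129818
  → Var(ȳ_str) = 0.87874239.
Var(ȳ_srs) = (1 − 4436/31920)·5730/4436 = 1.112193.
deff = 0.87874239 / 1.112193 = 0.7901.

0.7901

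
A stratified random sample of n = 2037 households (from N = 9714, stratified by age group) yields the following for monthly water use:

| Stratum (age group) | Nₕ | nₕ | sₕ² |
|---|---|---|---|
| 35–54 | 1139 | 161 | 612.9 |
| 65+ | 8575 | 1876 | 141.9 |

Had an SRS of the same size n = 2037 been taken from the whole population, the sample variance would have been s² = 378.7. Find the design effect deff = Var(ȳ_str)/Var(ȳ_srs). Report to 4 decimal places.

Var(ȳ_str) = Σ Wₕ²(1−fₕ)sₕ²/nₕ with Wₕ = Nₕ/9714:
  35–54: (1139/9714)²·(1−161/1139)·612.9/161 = 0.044939696
  65+: (8575/9714)²·(1−1876/8575)·141.9/1876 = 0.04604659
  → Var(ȳ_str) = 0.090986286.
Var(ȳ_srs) = (1 − 2037/9714)·378.7/2037 = 0.14692568.
deff = 0.090986286 / 0.14692568 = 0.6193.

0.6193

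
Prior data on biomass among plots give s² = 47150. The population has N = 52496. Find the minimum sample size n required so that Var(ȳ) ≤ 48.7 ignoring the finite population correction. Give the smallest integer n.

969

Without fpc, n₀ = s²/D = 47150/48.7 = 968.1725.
Rounding up, n = 969.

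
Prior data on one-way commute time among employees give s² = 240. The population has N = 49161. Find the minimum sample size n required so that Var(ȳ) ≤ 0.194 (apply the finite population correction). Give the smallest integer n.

1207

Without fpc, n₀ = s²/D = 240/0.194 = 1237.1134.
With fpc, (1 − n/N)·s²/n ≤ D requires n ≥ n₀/(1 + n₀/N) = 1237.1134/(1 + 1237.1134/49161) = 1206.7462.
Rounding up, n = 1207.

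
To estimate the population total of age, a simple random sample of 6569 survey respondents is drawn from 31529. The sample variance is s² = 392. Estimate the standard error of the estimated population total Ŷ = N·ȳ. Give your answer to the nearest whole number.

Var(Ŷ) = N²·Var(ȳ) = N²·(1 − n/N)·s²/n.
f = 6569/31529 = 0.20834787; Var(ȳ) = 0.79165213·392/6569 = 0.047241229.
Var(Ŷ) = 31529² · 0.047241229 = 4.6961459 × 10^7.
SE(Ŷ) = √(4.6961459 × 10^7) = 6853.

6853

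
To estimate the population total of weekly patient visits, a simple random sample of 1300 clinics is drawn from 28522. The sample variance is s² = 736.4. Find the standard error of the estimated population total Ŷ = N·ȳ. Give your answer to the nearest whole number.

20972

Var(Ŷ) = N²·Var(ȳ) = N²·(1 − n/N)·s²/n.
f = 1300/28522 = 0.04557885; Var(ȳ) = 0.95442115·736.4/1300 = 0.54064287.
Var(Ŷ) = 28522² · 0.54064287 = 4.398154 × 10^8.
SE(Ŷ) = √(4.398154 × 10^8) = 20972.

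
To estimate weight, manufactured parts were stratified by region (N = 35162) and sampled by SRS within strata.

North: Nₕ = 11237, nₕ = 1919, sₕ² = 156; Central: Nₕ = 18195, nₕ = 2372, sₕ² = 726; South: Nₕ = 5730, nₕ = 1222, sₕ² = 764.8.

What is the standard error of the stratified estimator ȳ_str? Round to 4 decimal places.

0.3020

Var(ȳ_str) = Σₕ Wₕ²(1 − fₕ)sₕ²/nₕ with Wₕ = Nₕ/N, N = 35162.
North: Wₕ = 0.31957795; term = 0.31957795²·(1 − 0.17077512)·156/1919 = 0.0068845502.
Central: Wₕ = 0.51746203; term = 0.51746203²·(1 − 0.13036549)·726/2372 = 0.071271465.
South: Wₕ = 0.16296001; term = 0.16296001²·(1 − 0.21326353)·764.8/1222 = 0.013075794.
Sum = 0.091231809.
SE = √(0.091231809) = 0.3020.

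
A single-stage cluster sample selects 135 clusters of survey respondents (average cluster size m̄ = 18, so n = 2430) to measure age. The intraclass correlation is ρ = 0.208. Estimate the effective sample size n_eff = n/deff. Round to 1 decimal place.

deff = 1 + (18 − 1)·0.208 = 1 + 3.536 = 4.536.
n_eff = 2430 / 4.536 = 535.7.

535.7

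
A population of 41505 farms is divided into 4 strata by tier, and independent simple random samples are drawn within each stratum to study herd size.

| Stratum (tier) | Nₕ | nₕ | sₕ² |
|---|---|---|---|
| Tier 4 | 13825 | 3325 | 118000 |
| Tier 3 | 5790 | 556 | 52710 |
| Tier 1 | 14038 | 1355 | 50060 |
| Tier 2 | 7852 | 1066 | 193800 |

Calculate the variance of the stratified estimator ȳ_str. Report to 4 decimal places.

Var(ȳ_str) = Σₕ Wₕ²(1 − fₕ)sₕ²/nₕ with Wₕ = Nₕ/N, N = 41505.
Tier 4: Wₕ = 0.33309240; term = 0.33309240²·(1 − 0.24050633)·118000/3325 = 2.9905011.
Tier 3: Wₕ = 0.13950126; term = 0.13950126²·(1 − 0.09602763)·52710/556 = 1.6677451.
Tier 1: Wₕ = 0.33822431; term = 0.33822431²·(1 − 0.09652372)·50060/1355 = 3.8183694.
Tier 2: Wₕ = 0.18918203; term = 0.18918203²·(1 − 0.13576159)·193800/1066 = 5.6232822.
Sum = 14.099898.

14.0999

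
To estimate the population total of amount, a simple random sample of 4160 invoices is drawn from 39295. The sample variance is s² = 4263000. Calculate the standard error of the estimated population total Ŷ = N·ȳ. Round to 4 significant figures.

1.189 × 10^6

Var(Ŷ) = N²·Var(ȳ) = N²·(1 − n/N)·s²/n.
f = 4160/39295 = 0.10586589; Var(ȳ) = 0.89413411·4263000/4160 = 916.27253.
Var(Ŷ) = 39295² · 916.27253 = 1.4148137 × 10^12.
SE(Ŷ) = √(1.4148137 × 10^12) = 1.189 × 10^6.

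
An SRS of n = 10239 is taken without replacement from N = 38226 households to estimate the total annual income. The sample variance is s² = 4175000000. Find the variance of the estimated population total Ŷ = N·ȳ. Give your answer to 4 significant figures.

Var(Ŷ) = N²·Var(ȳ) = N²·(1 − n/N)·s²/n.
f = 10239/38226 = 0.26785434; Var(ȳ) = 0.73214566·4175000000/10239 = 298535.81.
Var(Ŷ) = 38226² · 298535.81 = 4.3622861 × 10^14.

4.362 × 10^14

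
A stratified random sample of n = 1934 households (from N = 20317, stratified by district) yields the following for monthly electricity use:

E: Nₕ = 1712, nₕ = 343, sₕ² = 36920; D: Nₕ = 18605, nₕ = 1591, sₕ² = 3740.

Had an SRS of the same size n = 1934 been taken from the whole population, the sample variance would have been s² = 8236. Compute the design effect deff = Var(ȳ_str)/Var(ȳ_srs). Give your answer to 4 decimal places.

0.6265

Var(ȳ_str) = Σ Wₕ²(1−fₕ)sₕ²/nₕ with Wₕ = Nₕ/20317:
  E: (1712/20317)²·(1−343/1712)·36920/343 = 0.61116098
  D: (18605/20317)²·(1−1591/18605)·3740/1591 = 1.8026789
  → Var(ȳ_str) = 2.4138399.
Var(ȳ_srs) = (1 − 1934/20317)·8236/1934 = 3.8531567.
deff = 2.4138399 / 3.8531567 = 0.6265.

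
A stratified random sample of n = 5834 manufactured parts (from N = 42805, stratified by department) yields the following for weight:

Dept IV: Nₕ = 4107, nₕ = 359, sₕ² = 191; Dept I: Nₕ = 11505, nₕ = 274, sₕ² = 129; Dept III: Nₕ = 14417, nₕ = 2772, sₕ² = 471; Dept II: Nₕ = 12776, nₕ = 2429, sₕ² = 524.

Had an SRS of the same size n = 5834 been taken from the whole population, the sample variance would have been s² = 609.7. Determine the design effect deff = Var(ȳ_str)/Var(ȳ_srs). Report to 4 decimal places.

0.7622

Var(ȳ_str) = Σ Wₕ²(1−fₕ)sₕ²/nₕ with Wₕ = Nₕ/42805:
  Dept IV: (4107/42805)²·(1−359/4107)·191/359 = 0.004469657
  Dept I: (11505/42805)²·(1−274/11505)·129/274 = 0.033201308
  Dept III: (14417/42805)²·(1−2772/14417)·471/2772 = 0.015568726
  Dept II: (12776/42805)²·(1−2429/12776)·524/2429 = 0.015564104
  → Var(ȳ_str) = 0.068803795.
Var(ȳ_srs) = (1 − 5834/42805)·609.7/5834 = 0.090264393.
deff = 0.068803795 / 0.090264393 = 0.7622.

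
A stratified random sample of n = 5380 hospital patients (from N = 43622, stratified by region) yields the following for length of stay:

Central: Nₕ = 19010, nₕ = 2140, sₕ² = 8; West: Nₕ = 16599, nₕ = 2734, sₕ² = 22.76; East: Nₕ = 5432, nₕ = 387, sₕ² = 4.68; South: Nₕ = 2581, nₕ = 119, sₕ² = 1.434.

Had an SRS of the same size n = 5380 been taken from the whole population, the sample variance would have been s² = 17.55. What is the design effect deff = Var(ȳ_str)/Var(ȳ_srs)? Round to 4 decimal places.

0.6474

Var(ȳ_str) = Σ Wₕ²(1−fₕ)sₕ²/nₕ with Wₕ = Nₕ/43622:
  Central: (19010/43622)²·(1−2140/19010)·8/2140 = 6.300315 × 10^-4
  West: (16599/43622)²·(1−2734/16599)·22.76/2734 = 0.0010068491
  East: (5432/43622)²·(1−387/5432)·4.68/387 = 1.741585 × 10^-4
  South: (2581/43622)²·(1−119/2581)·1.434/119 = 4.0240845 × 10^-5
  → Var(ȳ_str) = 0.0018512799.
Var(ȳ_srs) = (1 − 5380/43622)·17.55/5380 = 0.0028597619.
deff = 0.0018512799 / 0.0028597619 = 0.6474.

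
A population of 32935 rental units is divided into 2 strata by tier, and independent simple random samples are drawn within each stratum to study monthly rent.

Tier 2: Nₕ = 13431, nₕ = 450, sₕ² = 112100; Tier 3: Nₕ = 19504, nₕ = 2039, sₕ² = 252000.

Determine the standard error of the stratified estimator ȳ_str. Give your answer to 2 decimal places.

Var(ȳ_str) = Σₕ Wₕ²(1 − fₕ)sₕ²/nₕ with Wₕ = Nₕ/N, N = 32935.
Tier 2: Wₕ = 0.40780325; term = 0.40780325²·(1 − 0.03350458)·112100/450 = 40.040018.
Tier 3: Wₕ = 0.59219675; term = 0.59219675²·(1 − 0.10454266)·252000/2039 = 38.811485.
Sum = 78.851503.
SE = √(78.851503) = 8.88.

8.88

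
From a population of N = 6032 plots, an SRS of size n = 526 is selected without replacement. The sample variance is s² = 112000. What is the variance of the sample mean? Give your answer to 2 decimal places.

Under SRS without replacement, Var(ȳ) = (1 − f)·s²/n with f = n/N = 526/6032 = 0.08720159.
Var(ȳ) = (1 − 0.08720159)·112000/526 = 0.91279841·212.92776 = 194.36012.

194.36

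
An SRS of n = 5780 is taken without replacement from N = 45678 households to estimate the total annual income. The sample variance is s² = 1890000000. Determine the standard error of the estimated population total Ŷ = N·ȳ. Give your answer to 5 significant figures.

2.4412 × 10^7

Var(Ŷ) = N²·Var(ȳ) = N²·(1 − n/N)·s²/n.
f = 5780/45678 = 0.12653794; Var(ȳ) = 0.87346206·1890000000/5780 = 285613.03.
Var(Ŷ) = 45678² · 285613.03 = 5.9592578 × 10^14.
SE(Ŷ) = √(5.9592578 × 10^14) = 2.4412 × 10^7.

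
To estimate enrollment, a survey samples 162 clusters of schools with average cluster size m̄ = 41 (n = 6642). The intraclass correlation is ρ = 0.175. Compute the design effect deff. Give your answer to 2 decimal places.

deff = 1 + (41 − 1)·0.175 = 1 + 7 = 8.

8.00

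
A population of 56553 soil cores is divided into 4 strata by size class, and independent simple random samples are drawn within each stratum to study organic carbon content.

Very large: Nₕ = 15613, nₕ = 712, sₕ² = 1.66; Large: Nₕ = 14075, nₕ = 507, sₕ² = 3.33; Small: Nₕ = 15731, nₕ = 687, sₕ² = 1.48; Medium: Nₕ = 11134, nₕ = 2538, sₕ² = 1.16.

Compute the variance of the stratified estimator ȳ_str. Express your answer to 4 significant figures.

Var(ȳ_str) = Σₕ Wₕ²(1 − fₕ)sₕ²/nₕ with Wₕ = Nₕ/N, N = 56553.
Very large: Wₕ = 0.27607731; term = 0.27607731²·(1 − 0.04560302)·1.66/712 = 1.6959716 × 10^-4.
Large: Wₕ = 0.24888158; term = 0.24888158²·(1 − 0.03602131)·3.33/507 = 3.9218341 × 10^-4.
Small: Wₕ = 0.27816385; term = 0.27816385²·(1 − 0.04367173)·1.48/687 = 1.5940918 × 10^-4.
Medium: Wₕ = 0.19687727; term = 0.19687727²·(1 − 0.22795042)·1.16/2538 = 1.3677373 × 10^-5.
Sum = 7.3486712 × 10^-4.

7.349 × 10^-4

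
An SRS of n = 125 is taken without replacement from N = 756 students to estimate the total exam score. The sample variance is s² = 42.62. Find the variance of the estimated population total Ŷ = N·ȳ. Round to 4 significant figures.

162700

Var(Ŷ) = N²·Var(ȳ) = N²·(1 − n/N)·s²/n.
f = 125/756 = 0.16534392; Var(ȳ) = 0.83465608·42.62/125 = 0.28458434.
Var(Ŷ) = 756² · 0.28458434 = 162650.2.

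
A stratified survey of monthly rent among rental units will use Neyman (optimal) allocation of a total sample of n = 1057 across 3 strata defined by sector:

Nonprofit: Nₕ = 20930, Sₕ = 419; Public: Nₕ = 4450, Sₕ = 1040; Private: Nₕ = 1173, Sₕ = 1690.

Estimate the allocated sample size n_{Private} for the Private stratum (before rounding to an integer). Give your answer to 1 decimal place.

136.2

Neyman allocation: nₕ = n·NₕSₕ / Σⱼ NⱼSⱼ.
Σ NⱼSⱼ = 20930·419 + 4450·1040 + 1173·1690 = 1.538004 × 10^7.
n_{Private} = 1057·1173·1690 / (1.538004 × 10^7) = 136.2.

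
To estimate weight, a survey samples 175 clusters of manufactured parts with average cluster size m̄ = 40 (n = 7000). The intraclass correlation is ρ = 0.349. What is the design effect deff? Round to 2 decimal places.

14.61

deff = 1 + (40 − 1)·0.349 = 1 + 13.611 = 14.611.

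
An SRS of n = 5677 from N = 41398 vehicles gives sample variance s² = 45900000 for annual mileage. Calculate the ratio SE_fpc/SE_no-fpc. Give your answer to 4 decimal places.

f = n/N = 5677/41398 = 0.13713223.
SE_no-fpc = √(s²/n) = 89.918053; SE_fpc = √((1−f)s²/n) = 83.525488.
Ratio = √(1−f) = 0.92890676.

0.9289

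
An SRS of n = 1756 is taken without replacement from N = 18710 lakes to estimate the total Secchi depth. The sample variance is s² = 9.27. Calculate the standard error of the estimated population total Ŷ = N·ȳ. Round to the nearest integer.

1294

Var(Ŷ) = N²·Var(ȳ) = N²·(1 − n/N)·s²/n.
f = 1756/18710 = 0.09385355; Var(ȳ) = 0.90614645·9.27/1756 = 0.0047835863.
Var(Ŷ) = 18710² · 0.0047835863 = 1.6745618 × 10^6.
SE(Ŷ) = √(1.6745618 × 10^6) = 1294.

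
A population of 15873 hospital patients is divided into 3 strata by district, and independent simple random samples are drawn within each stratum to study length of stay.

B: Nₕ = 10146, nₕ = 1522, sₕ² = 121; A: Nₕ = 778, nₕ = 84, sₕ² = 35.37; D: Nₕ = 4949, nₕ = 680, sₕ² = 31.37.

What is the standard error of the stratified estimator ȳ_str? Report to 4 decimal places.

Var(ȳ_str) = Σₕ Wₕ²(1 − fₕ)sₕ²/nₕ with Wₕ = Nₕ/N, N = 15873.
B: Wₕ = 0.63919864; term = 0.63919864²·(1 − 0.15000986)·121/1522 = 0.027609357.
A: Wₕ = 0.04901405; term = 0.04901405²·(1 − 0.10796915)·35.37/84 = 9.0235371 × 10^-4.
D: Wₕ = 0.31178731; term = 0.31178731²·(1 − 0.13740150)·31.37/680 = 0.0038683983.
Sum = 0.032380109.
SE = √(0.032380109) = 0.1799.

0.1799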